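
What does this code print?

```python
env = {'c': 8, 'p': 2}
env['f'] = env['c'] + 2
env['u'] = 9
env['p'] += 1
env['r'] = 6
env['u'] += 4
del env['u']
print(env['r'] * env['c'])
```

env['f'] = env['c']+2 = 10 → {'c': 8, 'p': 2, 'f': 10}
env['u'] = 9 → {'c': 8, 'p': 2, 'f': 10, 'u': 9}
env['p'] = 2+1 = 3 → {'c': 8, 'p': 3, 'f': 10, 'u': 9}
env['r'] = 6 → {'c': 8, 'p': 3, 'f': 10, 'u': 9, 'r': 6}
env['u'] = 9+4 = 13 → {'c': 8, 'p': 3, 'f': 10, 'u': 13, 'r': 6}
del 'u' → {'c': 8, 'p': 3, 'f': 10, 'r': 6}
env['r']*env['c'] = 6*8 = 48

48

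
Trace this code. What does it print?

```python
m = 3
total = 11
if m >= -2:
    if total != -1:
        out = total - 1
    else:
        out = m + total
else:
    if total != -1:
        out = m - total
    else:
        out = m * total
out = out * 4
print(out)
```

m=3, total=11
m >= -2 is True; total != -1 is True
→ out = total - 1 = 10
out = 10*4 = 40

40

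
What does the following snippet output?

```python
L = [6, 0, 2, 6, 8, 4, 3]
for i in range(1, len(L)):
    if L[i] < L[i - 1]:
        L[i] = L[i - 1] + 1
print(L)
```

i=1: 0<6, L[1] = 6+1 = 7 → [6, 7, 2, 6, 8, 4, 3]
i=2: 2<7, L[2] = 7+1 = 8 → [6, 7, 8, 6, 8, 4, 3]
i=3: 6<8, L[3] = 8+1 = 9 → [6, 7, 8, 9, 8, 4, 3]
i=4: 8<9, L[4] = 9+1 = 10 → [6, 7, 8, 9, 10, 4, 3]
i=5: 4<10, L[5] = 10+1 = 11 → [6, 7, 8, 9, 10, 11, 3]
i=6: 3<11, L[6] = 11+1 = 12 → [6, 7, 8, 9, 10, 11, 12]

[6, 7, 8, 9, 10, 11, 12]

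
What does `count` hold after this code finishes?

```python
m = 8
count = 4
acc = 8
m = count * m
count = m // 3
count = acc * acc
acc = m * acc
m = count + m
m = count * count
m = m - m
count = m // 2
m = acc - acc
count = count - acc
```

-256

m = 4*8 = 32
count = 32//3 = 10
count = 8*8 = 64
acc = 32*8 = 256
m = 64+32 = 96
m = 64*64 = 4096
m = 4096-4096 = 0
count = 0//2 = 0
m = 256-256 = 0
count = 0-256 = -256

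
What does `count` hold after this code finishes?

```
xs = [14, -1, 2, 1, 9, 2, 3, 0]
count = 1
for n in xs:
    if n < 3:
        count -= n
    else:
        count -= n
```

-29

n=14: not <3, count = 1-14 = -13
n=-1: <3, count = (-13)-(-1) = -12
n=2: <3, count = (-12)-2 = -14
n=1: <3, count = (-14)-1 = -15
n=9: not <3, count = (-15)-9 = -24
n=2: <3, count = (-24)-2 = -26
n=3: not <3, count = (-26)-3 = -29
n=0: <3, count = (-29)-0 = -29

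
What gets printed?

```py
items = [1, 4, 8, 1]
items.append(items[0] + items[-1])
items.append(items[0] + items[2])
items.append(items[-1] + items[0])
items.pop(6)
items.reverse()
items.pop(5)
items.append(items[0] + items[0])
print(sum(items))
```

42

append items[0]+items[-1] = 1+1 = 2 → [1, 4, 8, 1, 2]
append items[0]+items[2] = 1+8 = 9 → [1, 4, 8, 1, 2, 9]
append items[-1]+items[0] = 9+1 = 10 → [1, 4, 8, 1, 2, 9, 10]
pop(6) removes 10 → [1, 4, 8, 1, 2, 9]
reverse → [9, 2, 1, 8, 4, 1]
pop(5) removes 1 → [9, 2, 1, 8, 4]
append items[0]+items[0] = 9+9 = 18 → [9, 2, 1, 8, 4, 18]
sum = 42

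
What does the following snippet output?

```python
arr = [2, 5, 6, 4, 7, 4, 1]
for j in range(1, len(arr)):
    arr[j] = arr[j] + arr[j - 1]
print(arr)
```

[2, 7, 13, 17, 24, 28, 29]

j=1: arr[1] = 5+2 = 7 → [2, 7, 6, 4, 7, 4, 1]
j=2: arr[2] = 6+7 = 13 → [2, 7, 13, 4, 7, 4, 1]
j=3: arr[3] = 4+13 = 17 → [2, 7, 13, 17, 7, 4, 1]
j=4: arr[4] = 7+17 = 24 → [2, 7, 13, 17, 24, 4, 1]
j=5: arr[5] = 4+24 = 28 → [2, 7, 13, 17, 24, 28, 1]
j=6: arr[6] = 1+28 = 29 → [2, 7, 13, 17, 24, 28, 29]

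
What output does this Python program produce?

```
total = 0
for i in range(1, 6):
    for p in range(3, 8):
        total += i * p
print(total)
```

375

i=1,p=3: total = 0+3 = 3
i=1,p=4: total = 3+4 = 7
i=1,p=5: total = 7+5 = 12
i=1,p=6: total = 12+6 = 18
i=1,p=7: total = 18+7 = 25
i=2,p=3: total = 25+6 = 31
i=2,p=4: total = 31+8 = 39
i=2,p=5: total = 39+10 = 49
i=2,p=6: total = 49+12 = 61
i=2,p=7: total = 61+14 = 75
i=3,p=3: total = 75+9 = 84
i=3,p=4: total = 84+12 = 96
i=3,p=5: total = 96+15 = 111
i=3,p=6: total = 111+18 = 129
i=3,p=7: total = 129+21 = 150
i=4,p=3: total = 150+12 = 162
i=4,p=4: total = 162+16 = 178
i=4,p=5: total = 178+20 = 198
i=4,p=6: total = 198+24 = 222
i=4,p=7: total = 222+28 = 250
i=5,p=3: total = 250+15 = 265
i=5,p=4: total = 265+20 = 285
i=5,p=5: total = 285+25 = 310
i=5,p=6: total = 310+30 = 340
i=5,p=7: total = 340+35 = 375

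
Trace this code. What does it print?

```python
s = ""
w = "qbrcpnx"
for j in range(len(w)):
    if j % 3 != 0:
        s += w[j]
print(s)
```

j=0: skip
j=1: add 'b' → 'b'
j=2: add 'r' → 'br'
j=3: skip
j=4: add 'p' → 'brp'
j=5: add 'n' → 'brpn'
j=6: skip

brpn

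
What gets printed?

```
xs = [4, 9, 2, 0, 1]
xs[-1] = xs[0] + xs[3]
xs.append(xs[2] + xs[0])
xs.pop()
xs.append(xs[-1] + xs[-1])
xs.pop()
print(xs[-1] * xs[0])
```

xs[-1] = xs[0]+xs[3] = 4+0 = 4 → [4, 9, 2, 0, 4]
append xs[2]+xs[0] = 2+4 = 6 → [4, 9, 2, 0, 4, 6]
pop() removes 6 → [4, 9, 2, 0, 4]
append xs[-1]+xs[-1] = 4+4 = 8 → [4, 9, 2, 0, 4, 8]
pop() removes 8 → [4, 9, 2, 0, 4]
xs[-1]*xs[0] = 4*4 = 16

16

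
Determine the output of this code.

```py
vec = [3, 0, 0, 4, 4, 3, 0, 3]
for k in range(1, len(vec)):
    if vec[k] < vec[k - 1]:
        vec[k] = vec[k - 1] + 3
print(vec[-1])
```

k=1: 0<3, vec[1] = 3+3 = 6 → [3, 6, 0, 4, 4, 3, 0, 3]
k=2: 0<6, vec[2] = 6+3 = 9 → [3, 6, 9, 4, 4, 3, 0, 3]
k=3: 4<9, vec[3] = 9+3 = 12 → [3, 6, 9, 12, 4, 3, 0, 3]
k=4: 4<12, vec[4] = 12+3 = 15 → [3, 6, 9, 12, 15, 3, 0, 3]
k=5: 3<15, vec[5] = 15+3 = 18 → [3, 6, 9, 12, 15, 18, 0, 3]
k=6: 0<18, vec[6] = 18+3 = 21 → [3, 6, 9, 12, 15, 18, 21, 3]
k=7: 3<21, vec[7] = 21+3 = 24 → [3, 6, 9, 12, 15, 18, 21, 24]

24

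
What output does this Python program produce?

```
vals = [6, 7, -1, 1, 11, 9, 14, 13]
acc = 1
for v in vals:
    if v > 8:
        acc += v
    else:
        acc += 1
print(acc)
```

52

v=6: not >8, acc = 1+1 = 2
v=7: not >8, acc = 2+1 = 3
v=-1: not >8, acc = 3+1 = 4
v=1: not >8, acc = 4+1 = 5
v=11: >8, acc = 5+11 = 16
v=9: >8, acc = 16+9 = 25
v=14: >8, acc = 25+14 = 39
v=13: >8, acc = 39+13 = 52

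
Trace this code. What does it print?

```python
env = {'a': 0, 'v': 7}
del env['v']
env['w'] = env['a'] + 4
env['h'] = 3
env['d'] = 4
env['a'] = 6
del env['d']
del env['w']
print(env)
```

{'a': 6, 'h': 3}

del 'v' → {'a': 0}
env['w'] = env['a']+4 = 4 → {'a': 0, 'w': 4}
env['h'] = 3 → {'a': 0, 'w': 4, 'h': 3}
env['d'] = 4 → {'a': 0, 'w': 4, 'h': 3, 'd': 4}
env['a'] = 6 → {'a': 6, 'w': 4, 'h': 3, 'd': 4}
del 'd' → {'a': 6, 'w': 4, 'h': 3}
del 'w' → {'a': 6, 'h': 3}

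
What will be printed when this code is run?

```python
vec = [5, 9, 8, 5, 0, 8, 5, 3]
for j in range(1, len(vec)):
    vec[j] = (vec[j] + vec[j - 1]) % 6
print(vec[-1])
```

1

j=1: vec[1] = (9+5)%6 = 2 → [5, 2, 8, 5, 0, 8, 5, 3]
j=2: vec[2] = (8+2)%6 = 4 → [5, 2, 4, 5, 0, 8, 5, 3]
j=3: vec[3] = (5+4)%6 = 3 → [5, 2, 4, 3, 0, 8, 5, 3]
j=4: vec[4] = (0+3)%6 = 3 → [5, 2, 4, 3, 3, 8, 5, 3]
j=5: vec[5] = (8+3)%6 = 5 → [5, 2, 4, 3, 3, 5, 5, 3]
j=6: vec[6] = (5+5)%6 = 4 → [5, 2, 4, 3, 3, 5, 4, 3]
j=7: vec[7] = (3+4)%6 = 1 → [5, 2, 4, 3, 3, 5, 4, 1]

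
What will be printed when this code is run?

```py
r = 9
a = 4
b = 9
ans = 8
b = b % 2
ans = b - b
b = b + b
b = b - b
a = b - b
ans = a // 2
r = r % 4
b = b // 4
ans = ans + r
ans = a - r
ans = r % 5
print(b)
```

b = 9%2 = 1
ans = 1-1 = 0
b = 1+1 = 2
b = 2-2 = 0
a = 0-0 = 0
ans = 0//2 = 0
r = 9%4 = 1
b = 0//4 = 0
ans = 0+1 = 1
ans = 0-1 = -1
ans = 1%5 = 1

0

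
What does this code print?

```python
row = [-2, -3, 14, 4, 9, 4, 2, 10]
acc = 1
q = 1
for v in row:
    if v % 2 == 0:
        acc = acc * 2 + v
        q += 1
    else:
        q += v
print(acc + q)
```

299

v=-2: even, acc = 1*2+(-2) = 0; q=2
v=-3: not even; q=-1
v=14: even, acc = 0*2+14 = 14; q=0
v=4: even, acc = 14*2+4 = 32; q=1
v=9: not even; q=10
v=4: even, acc = 32*2+4 = 68; q=11
v=2: even, acc = 68*2+2 = 138; q=12
v=10: even, acc = 138*2+10 = 286; q=13
acc+q = 286+13 = 299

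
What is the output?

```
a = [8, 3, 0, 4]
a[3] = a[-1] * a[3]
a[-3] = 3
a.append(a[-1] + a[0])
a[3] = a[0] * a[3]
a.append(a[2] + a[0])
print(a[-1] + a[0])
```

16

a[3] = a[-1]*a[3] = 4*4 = 16 → [8, 3, 0, 16]
a[-3] = 3 → [8, 3, 0, 16]
append a[-1]+a[0] = 16+8 = 24 → [8, 3, 0, 16, 24]
a[3] = a[0]*a[3] = 8*16 = 128 → [8, 3, 0, 128, 24]
append a[2]+a[0] = 0+8 = 8 → [8, 3, 0, 128, 24, 8]
a[-1]+a[0] = 8+8 = 16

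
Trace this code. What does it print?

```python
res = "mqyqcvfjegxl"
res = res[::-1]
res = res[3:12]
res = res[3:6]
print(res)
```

vcq

reverse → 'lxgejfvcqyqm'
slice [3:12] → 'ejfvcqyqm'
slice [3:6] → 'vcq'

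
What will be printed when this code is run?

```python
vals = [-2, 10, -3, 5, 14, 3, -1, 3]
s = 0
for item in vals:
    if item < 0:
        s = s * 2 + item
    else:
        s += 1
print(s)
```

item=-2: <0, s = 0*2+(-2) = -2
item=10: not <0, s = (-2)+1 = -1
item=-3: <0, s = (-1)*2+(-3) = -5
item=5: not <0, s = (-5)+1 = -4
item=14: not <0, s = (-4)+1 = -3
item=3: not <0, s = (-3)+1 = -2
item=-1: <0, s = (-2)*2+(-1) = -5
item=3: not <0, s = (-5)+1 = -4

-4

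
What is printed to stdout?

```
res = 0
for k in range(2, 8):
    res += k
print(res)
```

27

k=2: res = 0+2 = 2
k=3: res = 2+3 = 5
k=4: res = 5+4 = 9
k=5: res = 9+5 = 14
k=6: res = 14+6 = 20
k=7: res = 20+7 = 27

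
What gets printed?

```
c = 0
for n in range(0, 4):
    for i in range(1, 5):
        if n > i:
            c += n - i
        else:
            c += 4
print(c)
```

56

n=0,i=1: not 0>1, c = 0+4 = 4
n=0,i=2: not 0>2, c = 4+4 = 8
n=0,i=3: not 0>3, c = 8+4 = 12
n=0,i=4: not 0>4, c = 12+4 = 16
n=1,i=1: not 1>1, c = 16+4 = 20
n=1,i=2: not 1>2, c = 20+4 = 24
n=1,i=3: not 1>3, c = 24+4 = 28
n=1,i=4: not 1>4, c = 28+4 = 32
n=2,i=1: 2>1, c = 32+1 = 33
n=2,i=2: not 2>2, c = 33+4 = 37
n=2,i=3: not 2>3, c = 37+4 = 41
n=2,i=4: not 2>4, c = 41+4 = 45
n=3,i=1: 3>1, c = 45+2 = 47
n=3,i=2: 3>2, c = 47+1 = 48
n=3,i=3: not 3>3, c = 48+4 = 52
n=3,i=4: not 3>4, c = 52+4 = 56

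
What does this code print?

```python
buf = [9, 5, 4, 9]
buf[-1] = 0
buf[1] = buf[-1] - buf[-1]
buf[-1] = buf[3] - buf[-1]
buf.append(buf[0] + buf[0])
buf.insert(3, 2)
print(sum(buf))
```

buf[-1] = 0 → [9, 5, 4, 0]
buf[1] = buf[-1]-buf[-1] = 0-0 = 0 → [9, 0, 4, 0]
buf[-1] = buf[3]-buf[-1] = 0-0 = 0 → [9, 0, 4, 0]
append buf[0]+buf[0] = 9+9 = 18 → [9, 0, 4, 0, 18]
insert 2 at 3 → [9, 0, 4, 2, 0, 18]
sum = 33

33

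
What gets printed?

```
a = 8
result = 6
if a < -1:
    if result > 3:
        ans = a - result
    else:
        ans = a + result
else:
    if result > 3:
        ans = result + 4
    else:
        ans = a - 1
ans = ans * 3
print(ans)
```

30

a=8, result=6
a < -1 is False; result > 3 is True
→ ans = result + 4 = 10
ans = 10*3 = 30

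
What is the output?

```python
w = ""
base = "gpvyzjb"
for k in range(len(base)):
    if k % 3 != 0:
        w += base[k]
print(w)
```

k=0: skip
k=1: add 'p' → 'p'
k=2: add 'v' → 'pv'
k=3: skip
k=4: add 'z' → 'pvz'
k=5: add 'j' → 'pvzj'
k=6: skip

pvzj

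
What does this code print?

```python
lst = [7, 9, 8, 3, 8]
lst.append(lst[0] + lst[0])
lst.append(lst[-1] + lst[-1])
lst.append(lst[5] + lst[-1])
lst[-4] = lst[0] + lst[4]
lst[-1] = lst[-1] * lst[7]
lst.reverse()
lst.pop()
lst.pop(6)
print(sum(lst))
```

1832

append lst[0]+lst[0] = 7+7 = 14 → [7, 9, 8, 3, 8, 14]
append lst[-1]+lst[-1] = 14+14 = 28 → [7, 9, 8, 3, 8, 14, 28]
append lst[5]+lst[-1] = 14+28 = 42 → [7, 9, 8, 3, 8, 14, 28, 42]
lst[-4] = lst[0]+lst[4] = 7+8 = 15 → [7, 9, 8, 3, 15, 14, 28, 42]
lst[-1] = lst[-1]*lst[7] = 42*42 = 1764 → [7, 9, 8, 3, 15, 14, 28, 1764]
reverse → [1764, 28, 14, 15, 3, 8, 9, 7]
pop() removes 7 → [1764, 28, 14, 15, 3, 8, 9]
pop(6) removes 9 → [1764, 28, 14, 15, 3, 8]
sum = 1832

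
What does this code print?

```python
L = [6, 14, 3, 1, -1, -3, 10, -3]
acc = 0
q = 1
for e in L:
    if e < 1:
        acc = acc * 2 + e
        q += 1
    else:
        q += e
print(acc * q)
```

-494

e=6: not <1; q=7
e=14: not <1; q=21
e=3: not <1; q=24
e=1: not <1; q=25
e=-1: <1, acc = 0*2+(-1) = -1; q=26
e=-3: <1, acc = (-1)*2+(-3) = -5; q=27
e=10: not <1; q=37
e=-3: <1, acc = (-5)*2+(-3) = -13; q=38
acc*q = (-13)*38 = -494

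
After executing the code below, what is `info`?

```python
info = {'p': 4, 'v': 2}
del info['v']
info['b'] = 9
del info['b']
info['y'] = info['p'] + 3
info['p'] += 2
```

del 'v' → {'p': 4}
info['b'] = 9 → {'p': 4, 'b': 9}
del 'b' → {'p': 4}
info['y'] = info['p']+3 = 7 → {'p': 4, 'y': 7}
info['p'] = 4+2 = 6 → {'p': 6, 'y': 7}

{'p': 6, 'y': 7}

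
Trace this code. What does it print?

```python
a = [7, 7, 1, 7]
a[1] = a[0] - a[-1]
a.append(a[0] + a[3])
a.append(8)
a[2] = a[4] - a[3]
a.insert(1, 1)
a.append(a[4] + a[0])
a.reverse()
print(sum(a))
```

58

a[1] = a[0]-a[-1] = 7-7 = 0 → [7, 0, 1, 7]
append a[0]+a[3] = 7+7 = 14 → [7, 0, 1, 7, 14]
append 8 → [7, 0, 1, 7, 14, 8]
a[2] = a[4]-a[3] = 14-7 = 7 → [7, 0, 7, 7, 14, 8]
insert 1 at 1 → [7, 1, 0, 7, 7, 14, 8]
append a[4]+a[0] = 7+7 = 14 → [7, 1, 0, 7, 7, 14, 8, 14]
reverse → [14, 8, 14, 7, 7, 0, 1, 7]
sum = 58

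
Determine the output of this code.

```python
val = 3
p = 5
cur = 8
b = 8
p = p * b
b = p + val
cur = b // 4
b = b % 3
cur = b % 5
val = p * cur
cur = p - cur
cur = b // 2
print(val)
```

p = 5*8 = 40
b = 40+3 = 43
cur = 43//4 = 10
b = 43%3 = 1
cur = 1%5 = 1
val = 40*1 = 40
cur = 40-1 = 39
cur = 1//2 = 0

40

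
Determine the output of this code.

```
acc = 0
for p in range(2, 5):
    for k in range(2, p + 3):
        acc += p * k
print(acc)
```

p=2,k=2: acc = 0+4 = 4
p=2,k=3: acc = 4+6 = 10
p=2,k=4: acc = 10+8 = 18
p=3,k=2: acc = 18+6 = 24
p=3,k=3: acc = 24+9 = 33
p=3,k=4: acc = 33+12 = 45
p=3,k=5: acc = 45+15 = 60
p=4,k=2: acc = 60+8 = 68
p=4,k=3: acc = 68+12 = 80
p=4,k=4: acc = 80+16 = 96
p=4,k=5: acc = 96+20 = 116
p=4,k=6: acc = 116+24 = 140

140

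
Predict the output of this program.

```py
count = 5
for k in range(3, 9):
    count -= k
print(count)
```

-28

k=3: count = 5-3 = 2
k=4: count = 2-4 = -2
k=5: count = (-2)-5 = -7
k=6: count = (-7)-6 = -13
k=7: count = (-13)-7 = -20
k=8: count = (-20)-8 = -28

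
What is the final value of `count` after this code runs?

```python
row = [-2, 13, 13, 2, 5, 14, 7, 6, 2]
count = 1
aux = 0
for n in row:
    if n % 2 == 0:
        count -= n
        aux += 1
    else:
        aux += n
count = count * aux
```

-903

n=-2: even, count = 1-(-2) = 3; aux=1
n=13: not even; aux=14
n=13: not even; aux=27
n=2: even, count = 3-2 = 1; aux=28
n=5: not even; aux=33
n=14: even, count = 1-14 = -13; aux=34
n=7: not even; aux=41
n=6: even, count = (-13)-6 = -19; aux=42
n=2: even, count = (-19)-2 = -21; aux=43
count*aux = (-21)*43 = -903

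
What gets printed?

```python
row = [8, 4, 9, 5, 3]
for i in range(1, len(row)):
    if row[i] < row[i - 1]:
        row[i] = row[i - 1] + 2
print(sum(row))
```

60

i=1: 4<8, row[1] = 8+2 = 10 → [8, 10, 9, 5, 3]
i=2: 9<10, row[2] = 10+2 = 12 → [8, 10, 12, 5, 3]
i=3: 5<12, row[3] = 12+2 = 14 → [8, 10, 12, 14, 3]
i=4: 3<14, row[4] = 14+2 = 16 → [8, 10, 12, 14, 16]
sum = 60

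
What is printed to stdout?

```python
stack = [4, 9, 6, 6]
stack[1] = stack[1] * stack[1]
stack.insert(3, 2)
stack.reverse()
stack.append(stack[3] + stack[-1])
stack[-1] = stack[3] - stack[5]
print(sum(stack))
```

95

stack[1] = stack[1]*stack[1] = 9*9 = 81 → [4, 81, 6, 6]
insert 2 at 3 → [4, 81, 6, 2, 6]
reverse → [6, 2, 6, 81, 4]
append stack[3]+stack[-1] = 81+4 = 85 → [6, 2, 6, 81, 4, 85]
stack[-1] = stack[3]-stack[5] = 81-85 = -4 → [6, 2, 6, 81, 4, -4]
sum = 95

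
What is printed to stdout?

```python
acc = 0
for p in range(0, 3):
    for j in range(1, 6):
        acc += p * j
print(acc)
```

45

p=0,j=1: acc = 0+0 = 0
p=0,j=2: acc = 0+0 = 0
p=0,j=3: acc = 0+0 = 0
p=0,j=4: acc = 0+0 = 0
p=0,j=5: acc = 0+0 = 0
p=1,j=1: acc = 0+1 = 1
p=1,j=2: acc = 1+2 = 3
p=1,j=3: acc = 3+3 = 6
p=1,j=4: acc = 6+4 = 10
p=1,j=5: acc = 10+5 = 15
p=2,j=1: acc = 15+2 = 17
p=2,j=2: acc = 17+4 = 21
p=2,j=3: acc = 21+6 = 27
p=2,j=4: acc = 27+8 = 35
p=2,j=5: acc = 35+10 = 45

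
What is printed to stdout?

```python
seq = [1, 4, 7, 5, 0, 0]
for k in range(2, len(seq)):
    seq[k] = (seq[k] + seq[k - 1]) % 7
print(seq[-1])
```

2

k=2: seq[2] = (7+4)%7 = 4 → [1, 4, 4, 5, 0, 0]
k=3: seq[3] = (5+4)%7 = 2 → [1, 4, 4, 2, 0, 0]
k=4: seq[4] = (0+2)%7 = 2 → [1, 4, 4, 2, 2, 0]
k=5: seq[5] = (0+2)%7 = 2 → [1, 4, 4, 2, 2, 2]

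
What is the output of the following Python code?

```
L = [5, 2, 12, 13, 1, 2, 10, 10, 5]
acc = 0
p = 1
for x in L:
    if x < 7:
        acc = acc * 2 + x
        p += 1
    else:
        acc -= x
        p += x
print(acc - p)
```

x=5: <7, acc = 0*2+5 = 5; p=2
x=2: <7, acc = 5*2+2 = 12; p=3
x=12: not <7, acc = 12-12 = 0; p=15
x=13: not <7, acc = 0-13 = -13; p=28
x=1: <7, acc = (-13)*2+1 = -25; p=29
x=2: <7, acc = (-25)*2+2 = -48; p=30
x=10: not <7, acc = (-48)-10 = -58; p=40
x=10: not <7, acc = (-58)-10 = -68; p=50
x=5: <7, acc = (-68)*2+5 = -131; p=51
acc-p = (-131)-51 = -182

-182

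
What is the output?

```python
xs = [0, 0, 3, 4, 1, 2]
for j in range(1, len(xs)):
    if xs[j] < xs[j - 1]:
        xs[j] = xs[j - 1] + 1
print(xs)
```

[0, 0, 3, 4, 5, 6]

j=1: 0>=0, unchanged → [0, 0, 3, 4, 1, 2]
j=2: 3>=0, unchanged → [0, 0, 3, 4, 1, 2]
j=3: 4>=3, unchanged → [0, 0, 3, 4, 1, 2]
j=4: 1<4, xs[4] = 4+1 = 5 → [0, 0, 3, 4, 5, 2]
j=5: 2<5, xs[5] = 5+1 = 6 → [0, 0, 3, 4, 5, 6]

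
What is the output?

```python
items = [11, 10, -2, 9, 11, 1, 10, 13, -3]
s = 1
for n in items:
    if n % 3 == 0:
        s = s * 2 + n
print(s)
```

19

n=11: not %3==0
n=10: not %3==0
n=-2: not %3==0
n=9: %3==0, s = 1*2+9 = 11
n=11: not %3==0
n=1: not %3==0
n=10: not %3==0
n=13: not %3==0
n=-3: %3==0, s = 11*2+(-3) = 19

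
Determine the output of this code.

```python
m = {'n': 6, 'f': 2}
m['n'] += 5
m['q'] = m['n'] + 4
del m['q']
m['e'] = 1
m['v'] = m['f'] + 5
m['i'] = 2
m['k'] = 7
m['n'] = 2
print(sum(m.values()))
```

m['n'] = 6+5 = 11 → {'n': 11, 'f': 2}
m['q'] = m['n']+4 = 15 → {'n': 11, 'f': 2, 'q': 15}
del 'q' → {'n': 11, 'f': 2}
m['e'] = 1 → {'n': 11, 'f': 2, 'e': 1}
m['v'] = m['f']+5 = 7 → {'n': 11, 'f': 2, 'e': 1, 'v': 7}
m['i'] = 2 → {'n': 11, 'f': 2, 'e': 1, 'v': 7, 'i': 2}
m['k'] = 7 → {'n': 11, 'f': 2, 'e': 1, 'v': 7, 'i': 2, 'k': 7}
m['n'] = 2 → {'n': 2, 'f': 2, 'e': 1, 'v': 7, 'i': 2, 'k': 7}
sum of values = 21

21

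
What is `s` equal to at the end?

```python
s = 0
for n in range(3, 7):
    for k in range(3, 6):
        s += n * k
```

n=3,k=3: s = 0+9 = 9
n=3,k=4: s = 9+12 = 21
n=3,k=5: s = 21+15 = 36
n=4,k=3: s = 36+12 = 48
n=4,k=4: s = 48+16 = 64
n=4,k=5: s = 64+20 = 84
n=5,k=3: s = 84+15 = 99
n=5,k=4: s = 99+20 = 119
n=5,k=5: s = 119+25 = 144
n=6,k=3: s = 144+18 = 162
n=6,k=4: s = 162+24 = 186
n=6,k=5: s = 186+30 = 216

216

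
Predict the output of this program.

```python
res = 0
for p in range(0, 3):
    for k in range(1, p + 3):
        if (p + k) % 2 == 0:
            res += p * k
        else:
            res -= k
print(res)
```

9

p=0,k=1: odd sum, res = 0-1 = -1
p=0,k=2: even sum, res = (-1)+0 = -1
p=1,k=1: even sum, res = (-1)+1 = 0
p=1,k=2: odd sum, res = 0-2 = -2
p=1,k=3: even sum, res = (-2)+3 = 1
p=2,k=1: odd sum, res = 1-1 = 0
p=2,k=2: even sum, res = 0+4 = 4
p=2,k=3: odd sum, res = 4-3 = 1
p=2,k=4: even sum, res = 1+8 = 9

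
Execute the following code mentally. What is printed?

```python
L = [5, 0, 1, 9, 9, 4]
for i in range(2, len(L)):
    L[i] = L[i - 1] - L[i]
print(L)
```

i=2: L[2] = 0-1 = -1 → [5, 0, -1, 9, 9, 4]
i=3: L[3] = (-1)-9 = -10 → [5, 0, -1, -10, 9, 4]
i=4: L[4] = (-10)-9 = -19 → [5, 0, -1, -10, -19, 4]
i=5: L[5] = (-19)-4 = -23 → [5, 0, -1, -10, -19, -23]

[5, 0, -1, -10, -19, -23]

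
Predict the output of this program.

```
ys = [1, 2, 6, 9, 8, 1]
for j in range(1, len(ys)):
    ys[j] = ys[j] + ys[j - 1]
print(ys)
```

[1, 3, 9, 18, 26, 27]

j=1: ys[1] = 2+1 = 3 → [1, 3, 6, 9, 8, 1]
j=2: ys[2] = 6+3 = 9 → [1, 3, 9, 9, 8, 1]
j=3: ys[3] = 9+9 = 18 → [1, 3, 9, 18, 8, 1]
j=4: ys[4] = 8+18 = 26 → [1, 3, 9, 18, 26, 1]
j=5: ys[5] = 1+26 = 27 → [1, 3, 9, 18, 26, 27]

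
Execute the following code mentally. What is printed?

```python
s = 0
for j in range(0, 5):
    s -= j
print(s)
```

-10

j=0: s = 0-0 = 0
j=1: s = 0-1 = -1
j=2: s = (-1)-2 = -3
j=3: s = (-3)-3 = -6
j=4: s = (-6)-4 = -10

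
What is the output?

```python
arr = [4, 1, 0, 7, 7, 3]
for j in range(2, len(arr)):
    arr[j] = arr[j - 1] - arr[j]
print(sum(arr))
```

-29

j=2: arr[2] = 1-0 = 1 → [4, 1, 1, 7, 7, 3]
j=3: arr[3] = 1-7 = -6 → [4, 1, 1, -6, 7, 3]
j=4: arr[4] = (-6)-7 = -13 → [4, 1, 1, -6, -13, 3]
j=5: arr[5] = (-13)-3 = -16 → [4, 1, 1, -6, -13, -16]
sum = -29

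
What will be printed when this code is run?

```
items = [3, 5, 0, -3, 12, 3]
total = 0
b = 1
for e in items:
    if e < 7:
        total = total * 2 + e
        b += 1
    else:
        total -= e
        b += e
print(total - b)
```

43

e=3: <7, total = 0*2+3 = 3; b=2
e=5: <7, total = 3*2+5 = 11; b=3
e=0: <7, total = 11*2+0 = 22; b=4
e=-3: <7, total = 22*2+(-3) = 41; b=5
e=12: not <7, total = 41-12 = 29; b=17
e=3: <7, total = 29*2+3 = 61; b=18
total-b = 61-18 = 43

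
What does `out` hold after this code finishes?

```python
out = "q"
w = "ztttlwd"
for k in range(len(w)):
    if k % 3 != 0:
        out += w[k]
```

k=0: skip
k=1: add 't' → 'qt'
k=2: add 't' → 'qtt'
k=3: skip
k=4: add 'l' → 'qttl'
k=5: add 'w' → 'qttlw'
k=6: skip

'qttlw'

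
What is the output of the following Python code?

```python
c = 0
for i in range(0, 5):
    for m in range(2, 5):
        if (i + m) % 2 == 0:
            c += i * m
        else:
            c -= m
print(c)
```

i=0,m=2: even sum, c = 0+0 = 0
i=0,m=3: odd sum, c = 0-3 = -3
i=0,m=4: even sum, c = (-3)+0 = -3
i=1,m=2: odd sum, c = (-3)-2 = -5
i=1,m=3: even sum, c = (-5)+3 = -2
i=1,m=4: odd sum, c = (-2)-4 = -6
i=2,m=2: even sum, c = (-6)+4 = -2
i=2,m=3: odd sum, c = (-2)-3 = -5
i=2,m=4: even sum, c = (-5)+8 = 3
i=3,m=2: odd sum, c = 3-2 = 1
i=3,m=3: even sum, c = 1+9 = 10
i=3,m=4: odd sum, c = 10-4 = 6
i=4,m=2: even sum, c = 6+8 = 14
i=4,m=3: odd sum, c = 14-3 = 11
i=4,m=4: even sum, c = 11+16 = 27

27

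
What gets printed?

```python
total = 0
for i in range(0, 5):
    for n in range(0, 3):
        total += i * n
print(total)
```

30

i=0,n=0: total = 0+0 = 0
i=0,n=1: total = 0+0 = 0
i=0,n=2: total = 0+0 = 0
i=1,n=0: total = 0+0 = 0
i=1,n=1: total = 0+1 = 1
i=1,n=2: total = 1+2 = 3
i=2,n=0: total = 3+0 = 3
i=2,n=1: total = 3+2 = 5
i=2,n=2: total = 5+4 = 9
i=3,n=0: total = 9+0 = 9
i=3,n=1: total = 9+3 = 12
i=3,n=2: total = 12+6 = 18
i=4,n=0: total = 18+0 = 18
i=4,n=1: total = 18+4 = 22
i=4,n=2: total = 22+8 = 30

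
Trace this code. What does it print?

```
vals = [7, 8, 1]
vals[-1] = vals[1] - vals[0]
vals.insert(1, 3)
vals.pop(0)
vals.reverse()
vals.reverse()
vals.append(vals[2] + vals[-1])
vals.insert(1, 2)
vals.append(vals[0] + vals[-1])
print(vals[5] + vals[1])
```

vals[-1] = vals[1]-vals[0] = 8-7 = 1 → [7, 8, 1]
insert 3 at 1 → [7, 3, 8, 1]
pop(0) removes 7 → [3, 8, 1]
reverse → [1, 8, 3]
reverse → [3, 8, 1]
append vals[2]+vals[-1] = 1+1 = 2 → [3, 8, 1, 2]
insert 2 at 1 → [3, 2, 8, 1, 2]
append vals[0]+vals[-1] = 3+2 = 5 → [3, 2, 8, 1, 2, 5]
vals[5]+vals[1] = 5+2 = 7

7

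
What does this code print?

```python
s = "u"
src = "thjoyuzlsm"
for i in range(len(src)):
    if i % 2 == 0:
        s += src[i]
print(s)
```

i=0: add 't' → 'ut'
i=1: skip
i=2: add 'j' → 'utj'
i=3: skip
i=4: add 'y' → 'utjy'
i=5: skip
i=6: add 'z' → 'utjyz'
i=7: skip
i=8: add 's' → 'utjyzs'
i=9: skip

utjyzs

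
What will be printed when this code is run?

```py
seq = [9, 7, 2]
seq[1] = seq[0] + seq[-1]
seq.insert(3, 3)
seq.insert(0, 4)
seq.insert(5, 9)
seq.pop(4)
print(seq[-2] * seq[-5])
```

8

seq[1] = seq[0]+seq[-1] = 9+2 = 11 → [9, 11, 2]
insert 3 at 3 → [9, 11, 2, 3]
insert 4 at 0 → [4, 9, 11, 2, 3]
insert 9 at 5 → [4, 9, 11, 2, 3, 9]
pop(4) removes 3 → [4, 9, 11, 2, 9]
seq[-2]*seq[-5] = 2*4 = 8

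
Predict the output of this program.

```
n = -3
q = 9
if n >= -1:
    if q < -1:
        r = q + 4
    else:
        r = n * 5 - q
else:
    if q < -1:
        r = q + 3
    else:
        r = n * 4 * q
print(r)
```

n=-3, q=9
n >= -1 is False; q < -1 is False
→ r = n * 4 * q = -108

-108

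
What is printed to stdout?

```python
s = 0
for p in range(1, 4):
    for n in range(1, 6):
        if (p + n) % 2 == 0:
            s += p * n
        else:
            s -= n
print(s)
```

p=1,n=1: even sum, s = 0+1 = 1
p=1,n=2: odd sum, s = 1-2 = -1
p=1,n=3: even sum, s = (-1)+3 = 2
p=1,n=4: odd sum, s = 2-4 = -2
p=1,n=5: even sum, s = (-2)+5 = 3
p=2,n=1: odd sum, s = 3-1 = 2
p=2,n=2: even sum, s = 2+4 = 6
p=2,n=3: odd sum, s = 6-3 = 3
p=2,n=4: even sum, s = 3+8 = 11
p=2,n=5: odd sum, s = 11-5 = 6
p=3,n=1: even sum, s = 6+3 = 9
p=3,n=2: odd sum, s = 9-2 = 7
p=3,n=3: even sum, s = 7+9 = 16
p=3,n=4: odd sum, s = 16-4 = 12
p=3,n=5: even sum, s = 12+15 = 27

27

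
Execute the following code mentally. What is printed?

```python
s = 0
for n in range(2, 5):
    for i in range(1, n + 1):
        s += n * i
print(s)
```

n=2,i=1: s = 0+2 = 2
n=2,i=2: s = 2+4 = 6
n=3,i=1: s = 6+3 = 9
n=3,i=2: s = 9+6 = 15
n=3,i=3: s = 15+9 = 24
n=4,i=1: s = 24+4 = 28
n=4,i=2: s = 28+8 = 36
n=4,i=3: s = 36+12 = 48
n=4,i=4: s = 48+16 = 64

64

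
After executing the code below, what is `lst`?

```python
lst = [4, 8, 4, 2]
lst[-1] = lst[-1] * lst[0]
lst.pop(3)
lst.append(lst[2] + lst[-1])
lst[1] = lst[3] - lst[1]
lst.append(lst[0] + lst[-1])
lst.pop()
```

lst[-1] = lst[-1]*lst[0] = 2*4 = 8 → [4, 8, 4, 8]
pop(3) removes 8 → [4, 8, 4]
append lst[2]+lst[-1] = 4+4 = 8 → [4, 8, 4, 8]
lst[1] = lst[3]-lst[1] = 8-8 = 0 → [4, 0, 4, 8]
append lst[0]+lst[-1] = 4+8 = 12 → [4, 0, 4, 8, 12]
pop() removes 12 → [4, 0, 4, 8]

[4, 0, 4, 8]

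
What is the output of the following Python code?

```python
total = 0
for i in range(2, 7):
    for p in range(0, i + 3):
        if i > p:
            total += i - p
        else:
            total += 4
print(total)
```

i=2,p=0: 2>0, total = 0+2 = 2
i=2,p=1: 2>1, total = 2+1 = 3
i=2,p=2: not 2>2, total = 3+4 = 7
i=2,p=3: not 2>3, total = 7+4 = 11
i=2,p=4: not 2>4, total = 11+4 = 15
i=3,p=0: 3>0, total = 15+3 = 18
i=3,p=1: 3>1, total = 18+2 = 20
i=3,p=2: 3>2, total = 20+1 = 21
i=3,p=3: not 3>3, total = 21+4 = 25
i=3,p=4: not 3>4, total = 25+4 = 29
i=3,p=5: not 3>5, total = 29+4 = 33
i=4,p=0: 4>0, total = 33+4 = 37
i=4,p=1: 4>1, total = 37+3 = 40
i=4,p=2: 4>2, total = 40+2 = 42
i=4,p=3: 4>3, total = 42+1 = 43
i=4,p=4: not 4>4, total = 43+4 = 47
i=4,p=5: not 4>5, total = 47+4 = 51
i=4,p=6: not 4>6, total = 51+4 = 55
i=5,p=0: 5>0, total = 55+5 = 60
i=5,p=1: 5>1, total = 60+4 = 64
i=5,p=2: 5>2, total = 64+3 = 67
i=5,p=3: 5>3, total = 67+2 = 69
i=5,p=4: 5>4, total = 69+1 = 70
i=5,p=5: not 5>5, total = 70+4 = 74
i=5,p=6: not 5>6, total = 74+4 = 78
i=5,p=7: not 5>7, total = 78+4 = 82
i=6,p=0: 6>0, total = 82+6 = 88
i=6,p=1: 6>1, total = 88+5 = 93
i=6,p=2: 6>2, total = 93+4 = 97
i=6,p=3: 6>3, total = 97+3 = 100
i=6,p=4: 6>4, total = 100+2 = 102
i=6,p=5: 6>5, total = 102+1 = 103
i=6,p=6: not 6>6, total = 103+4 = 107
i=6,p=7: not 6>7, total = 107+4 = 111
i=6,p=8: not 6>8, total = 111+4 = 115

115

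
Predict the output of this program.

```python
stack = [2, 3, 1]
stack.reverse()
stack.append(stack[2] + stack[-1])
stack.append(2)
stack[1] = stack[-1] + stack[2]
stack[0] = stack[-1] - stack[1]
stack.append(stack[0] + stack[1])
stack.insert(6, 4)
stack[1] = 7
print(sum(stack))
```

reverse → [1, 3, 2]
append stack[2]+stack[-1] = 2+2 = 4 → [1, 3, 2, 4]
append 2 → [1, 3, 2, 4, 2]
stack[1] = stack[-1]+stack[2] = 2+2 = 4 → [1, 4, 2, 4, 2]
stack[0] = stack[-1]-stack[1] = 2-4 = -2 → [-2, 4, 2, 4, 2]
append stack[0]+stack[1] = (-2)+4 = 2 → [-2, 4, 2, 4, 2, 2]
insert 4 at 6 → [-2, 4, 2, 4, 2, 2, 4]
stack[1] = 7 → [-2, 7, 2, 4, 2, 2, 4]
sum = 19

19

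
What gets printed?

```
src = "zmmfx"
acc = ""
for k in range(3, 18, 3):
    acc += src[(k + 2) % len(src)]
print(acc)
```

k=3: add src[0]='z' → 'z'
k=6: add src[3]='f' → 'zf'
k=9: add src[1]='m' → 'zfm'
k=12: add src[4]='x' → 'zfmx'
k=15: add src[2]='m' → 'zfmxm'

zfmxm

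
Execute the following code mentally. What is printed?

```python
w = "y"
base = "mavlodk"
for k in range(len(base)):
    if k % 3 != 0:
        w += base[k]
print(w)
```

yavod

k=0: skip
k=1: add 'a' → 'ya'
k=2: add 'v' → 'yav'
k=3: skip
k=4: add 'o' → 'yavo'
k=5: add 'd' → 'yavod'
k=6: skip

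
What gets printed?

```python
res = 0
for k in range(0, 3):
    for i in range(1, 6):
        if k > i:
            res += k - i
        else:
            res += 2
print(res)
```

k=0,i=1: not 0>1, res = 0+2 = 2
k=0,i=2: not 0>2, res = 2+2 = 4
k=0,i=3: not 0>3, res = 4+2 = 6
k=0,i=4: not 0>4, res = 6+2 = 8
k=0,i=5: not 0>5, res = 8+2 = 10
k=1,i=1: not 1>1, res = 10+2 = 12
k=1,i=2: not 1>2, res = 12+2 = 14
k=1,i=3: not 1>3, res = 14+2 = 16
k=1,i=4: not 1>4, res = 16+2 = 18
k=1,i=5: not 1>5, res = 18+2 = 20
k=2,i=1: 2>1, res = 20+1 = 21
k=2,i=2: not 2>2, res = 21+2 = 23
k=2,i=3: not 2>3, res = 23+2 = 25
k=2,i=4: not 2>4, res = 25+2 = 27
k=2,i=5: not 2>5, res = 27+2 = 29

29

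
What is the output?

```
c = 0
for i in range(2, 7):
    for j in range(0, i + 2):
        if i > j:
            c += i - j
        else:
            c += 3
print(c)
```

85

i=2,j=0: 2>0, c = 0+2 = 2
i=2,j=1: 2>1, c = 2+1 = 3
i=2,j=2: not 2>2, c = 3+3 = 6
i=2,j=3: not 2>3, c = 6+3 = 9
i=3,j=0: 3>0, c = 9+3 = 12
i=3,j=1: 3>1, c = 12+2 = 14
i=3,j=2: 3>2, c = 14+1 = 15
i=3,j=3: not 3>3, c = 15+3 = 18
i=3,j=4: not 3>4, c = 18+3 = 21
i=4,j=0: 4>0, c = 21+4 = 25
i=4,j=1: 4>1, c = 25+3 = 28
i=4,j=2: 4>2, c = 28+2 = 30
i=4,j=3: 4>3, c = 30+1 = 31
i=4,j=4: not 4>4, c = 31+3 = 34
i=4,j=5: not 4>5, c = 34+3 = 37
i=5,j=0: 5>0, c = 37+5 = 42
i=5,j=1: 5>1, c = 42+4 = 46
i=5,j=2: 5>2, c = 46+3 = 49
i=5,j=3: 5>3, c = 49+2 = 51
i=5,j=4: 5>4, c = 51+1 = 52
i=5,j=5: not 5>5, c = 52+3 = 55
i=5,j=6: not 5>6, c = 55+3 = 58
i=6,j=0: 6>0, c = 58+6 = 64
i=6,j=1: 6>1, c = 64+5 = 69
i=6,j=2: 6>2, c = 69+4 = 73
i=6,j=3: 6>3, c = 73+3 = 76
i=6,j=4: 6>4, c = 76+2 = 78
i=6,j=5: 6>5, c = 78+1 = 79
i=6,j=6: not 6>6, c = 79+3 = 82
i=6,j=7: not 6>7, c = 82+3 = 85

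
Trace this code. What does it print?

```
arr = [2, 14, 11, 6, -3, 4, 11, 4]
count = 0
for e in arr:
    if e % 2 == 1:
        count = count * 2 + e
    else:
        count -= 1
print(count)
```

e=2: not odd, count = 0-1 = -1
e=14: not odd, count = (-1)-1 = -2
e=11: odd, count = (-2)*2+11 = 7
e=6: not odd, count = 7-1 = 6
e=-3: odd, count = 6*2+(-3) = 9
e=4: not odd, count = 9-1 = 8
e=11: odd, count = 8*2+11 = 27
e=4: not odd, count = 27-1 = 26

26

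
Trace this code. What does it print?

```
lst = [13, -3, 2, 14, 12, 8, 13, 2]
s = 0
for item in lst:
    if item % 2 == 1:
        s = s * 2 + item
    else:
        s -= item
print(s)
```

item=13: odd, s = 0*2+13 = 13
item=-3: odd, s = 13*2+(-3) = 23
item=2: not odd, s = 23-2 = 21
item=14: not odd, s = 21-14 = 7
item=12: not odd, s = 7-12 = -5
item=8: not odd, s = (-5)-8 = -13
item=13: odd, s = (-13)*2+13 = -13
item=2: not odd, s = (-13)-2 = -15

-15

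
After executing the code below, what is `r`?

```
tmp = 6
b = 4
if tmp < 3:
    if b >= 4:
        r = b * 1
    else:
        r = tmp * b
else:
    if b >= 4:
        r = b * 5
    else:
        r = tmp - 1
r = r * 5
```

tmp=6, b=4
tmp < 3 is False; b >= 4 is True
→ r = b * 5 = 20
r = 20*5 = 100

100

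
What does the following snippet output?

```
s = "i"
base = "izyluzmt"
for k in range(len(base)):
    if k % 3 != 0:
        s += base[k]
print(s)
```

izyuzt

k=0: skip
k=1: add 'z' → 'iz'
k=2: add 'y' → 'izy'
k=3: skip
k=4: add 'u' → 'izyu'
k=5: add 'z' → 'izyuz'
k=6: skip
k=7: add 't' → 'izyuzt'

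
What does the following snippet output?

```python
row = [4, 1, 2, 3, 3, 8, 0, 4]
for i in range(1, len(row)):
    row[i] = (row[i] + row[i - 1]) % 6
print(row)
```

[4, 5, 1, 4, 1, 3, 3, 1]

i=1: row[1] = (1+4)%6 = 5 → [4, 5, 2, 3, 3, 8, 0, 4]
i=2: row[2] = (2+5)%6 = 1 → [4, 5, 1, 3, 3, 8, 0, 4]
i=3: row[3] = (3+1)%6 = 4 → [4, 5, 1, 4, 3, 8, 0, 4]
i=4: row[4] = (3+4)%6 = 1 → [4, 5, 1, 4, 1, 8, 0, 4]
i=5: row[5] = (8+1)%6 = 3 → [4, 5, 1, 4, 1, 3, 0, 4]
i=6: row[6] = (0+3)%6 = 3 → [4, 5, 1, 4, 1, 3, 3, 4]
i=7: row[7] = (4+3)%6 = 1 → [4, 5, 1, 4, 1, 3, 3, 1]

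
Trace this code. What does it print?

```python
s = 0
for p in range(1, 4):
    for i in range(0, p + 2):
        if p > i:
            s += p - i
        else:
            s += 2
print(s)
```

22

p=1,i=0: 1>0, s = 0+1 = 1
p=1,i=1: not 1>1, s = 1+2 = 3
p=1,i=2: not 1>2, s = 3+2 = 5
p=2,i=0: 2>0, s = 5+2 = 7
p=2,i=1: 2>1, s = 7+1 = 8
p=2,i=2: not 2>2, s = 8+2 = 10
p=2,i=3: not 2>3, s = 10+2 = 12
p=3,i=0: 3>0, s = 12+3 = 15
p=3,i=1: 3>1, s = 15+2 = 17
p=3,i=2: 3>2, s = 17+1 = 18
p=3,i=3: not 3>3, s = 18+2 = 20
p=3,i=4: not 3>4, s = 20+2 = 22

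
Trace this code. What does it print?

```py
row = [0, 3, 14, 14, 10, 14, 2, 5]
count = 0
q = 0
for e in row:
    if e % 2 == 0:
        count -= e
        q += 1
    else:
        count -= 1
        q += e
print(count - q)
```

e=0: even, count = 0-0 = 0; q=1
e=3: not even, count = 0-1 = -1; q=4
e=14: even, count = (-1)-14 = -15; q=5
e=14: even, count = (-15)-14 = -29; q=6
e=10: even, count = (-29)-10 = -39; q=7
e=14: even, count = (-39)-14 = -53; q=8
e=2: even, count = (-53)-2 = -55; q=9
e=5: not even, count = (-55)-1 = -56; q=14
count-q = (-56)-14 = -70

-70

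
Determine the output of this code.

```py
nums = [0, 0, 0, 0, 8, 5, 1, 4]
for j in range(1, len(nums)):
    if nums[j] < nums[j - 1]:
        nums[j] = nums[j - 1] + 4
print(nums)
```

[0, 0, 0, 0, 8, 12, 16, 20]

j=1: 0>=0, unchanged → [0, 0, 0, 0, 8, 5, 1, 4]
j=2: 0>=0, unchanged → [0, 0, 0, 0, 8, 5, 1, 4]
j=3: 0>=0, unchanged → [0, 0, 0, 0, 8, 5, 1, 4]
j=4: 8>=0, unchanged → [0, 0, 0, 0, 8, 5, 1, 4]
j=5: 5<8, nums[5] = 8+4 = 12 → [0, 0, 0, 0, 8, 12, 1, 4]
j=6: 1<12, nums[6] = 12+4 = 16 → [0, 0, 0, 0, 8, 12, 16, 4]
j=7: 4<16, nums[7] = 16+4 = 20 → [0, 0, 0, 0, 8, 12, 16, 20]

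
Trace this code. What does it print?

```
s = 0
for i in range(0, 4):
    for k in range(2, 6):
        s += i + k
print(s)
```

80

i=0,k=2: s = 0+2 = 2
i=0,k=3: s = 2+3 = 5
i=0,k=4: s = 5+4 = 9
i=0,k=5: s = 9+5 = 14
i=1,k=2: s = 14+3 = 17
i=1,k=3: s = 17+4 = 21
i=1,k=4: s = 21+5 = 26
i=1,k=5: s = 26+6 = 32
i=2,k=2: s = 32+4 = 36
i=2,k=3: s = 36+5 = 41
i=2,k=4: s = 41+6 = 47
i=2,k=5: s = 47+7 = 54
i=3,k=2: s = 54+5 = 59
i=3,k=3: s = 59+6 = 65
i=3,k=4: s = 65+7 = 72
i=3,k=5: s = 72+8 = 80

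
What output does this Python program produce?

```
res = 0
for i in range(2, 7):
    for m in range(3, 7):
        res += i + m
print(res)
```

170

i=2,m=3: res = 0+5 = 5
i=2,m=4: res = 5+6 = 11
i=2,m=5: res = 11+7 = 18
i=2,m=6: res = 18+8 = 26
i=3,m=3: res = 26+6 = 32
i=3,m=4: res = 32+7 = 39
i=3,m=5: res = 39+8 = 47
i=3,m=6: res = 47+9 = 56
i=4,m=3: res = 56+7 = 63
i=4,m=4: res = 63+8 = 71
i=4,m=5: res = 71+9 = 80
i=4,m=6: res = 80+10 = 90
i=5,m=3: res = 90+8 = 98
i=5,m=4: res = 98+9 = 107
i=5,m=5: res = 107+10 = 117
i=5,m=6: res = 117+11 = 128
i=6,m=3: res = 128+9 = 137
i=6,m=4: res = 137+10 = 147
i=6,m=5: res = 147+11 = 158
i=6,m=6: res = 158+12 = 170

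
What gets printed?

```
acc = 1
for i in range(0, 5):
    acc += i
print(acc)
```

11

i=0: acc = 1+0 = 1
i=1: acc = 1+1 = 2
i=2: acc = 2+2 = 4
i=3: acc = 4+3 = 7
i=4: acc = 7+4 = 11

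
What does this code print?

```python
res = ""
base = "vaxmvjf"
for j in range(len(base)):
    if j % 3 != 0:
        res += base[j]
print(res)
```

axvj

j=0: skip
j=1: add 'a' → 'a'
j=2: add 'x' → 'ax'
j=3: skip
j=4: add 'v' → 'axv'
j=5: add 'j' → 'axvj'
j=6: skip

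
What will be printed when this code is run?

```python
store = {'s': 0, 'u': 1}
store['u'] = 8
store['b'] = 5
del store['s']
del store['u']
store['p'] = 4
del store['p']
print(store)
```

{'b': 5}

store['u'] = 8 → {'s': 0, 'u': 8}
store['b'] = 5 → {'s': 0, 'u': 8, 'b': 5}
del 's' → {'u': 8, 'b': 5}
del 'u' → {'b': 5}
store['p'] = 4 → {'b': 5, 'p': 4}
del 'p' → {'b': 5}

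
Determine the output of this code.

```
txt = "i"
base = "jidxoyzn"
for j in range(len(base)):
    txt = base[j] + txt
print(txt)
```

nzyoxdiji

j=0: prepend 'j' → 'ji'
j=1: prepend 'i' → 'iji'
j=2: prepend 'd' → 'diji'
j=3: prepend 'x' → 'xdiji'
j=4: prepend 'o' → 'oxdiji'
j=5: prepend 'y' → 'yoxdiji'
j=6: prepend 'z' → 'zyoxdiji'
j=7: prepend 'n' → 'nzyoxdiji'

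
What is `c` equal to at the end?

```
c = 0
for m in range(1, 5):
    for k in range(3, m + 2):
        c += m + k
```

m=2,k=3: c = 0+5 = 5
m=3,k=3: c = 5+6 = 11
m=3,k=4: c = 11+7 = 18
m=4,k=3: c = 18+7 = 25
m=4,k=4: c = 25+8 = 33
m=4,k=5: c = 33+9 = 42

42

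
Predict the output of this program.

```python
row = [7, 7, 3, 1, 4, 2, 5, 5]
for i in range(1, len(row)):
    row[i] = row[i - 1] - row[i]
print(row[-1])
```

-20

i=1: row[1] = 7-7 = 0 → [7, 0, 3, 1, 4, 2, 5, 5]
i=2: row[2] = 0-3 = -3 → [7, 0, -3, 1, 4, 2, 5, 5]
i=3: row[3] = (-3)-1 = -4 → [7, 0, -3, -4, 4, 2, 5, 5]
i=4: row[4] = (-4)-4 = -8 → [7, 0, -3, -4, -8, 2, 5, 5]
i=5: row[5] = (-8)-2 = -10 → [7, 0, -3, -4, -8, -10, 5, 5]
i=6: row[6] = (-10)-5 = -15 → [7, 0, -3, -4, -8, -10, -15, 5]
i=7: row[7] = (-15)-5 = -20 → [7, 0, -3, -4, -8, -10, -15, -20]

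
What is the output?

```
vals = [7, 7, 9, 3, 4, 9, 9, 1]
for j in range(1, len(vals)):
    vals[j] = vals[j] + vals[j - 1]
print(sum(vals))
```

j=1: vals[1] = 7+7 = 14 → [7, 14, 9, 3, 4, 9, 9, 1]
j=2: vals[2] = 9+14 = 23 → [7, 14, 23, 3, 4, 9, 9, 1]
j=3: vals[3] = 3+23 = 26 → [7, 14, 23, 26, 4, 9, 9, 1]
j=4: vals[4] = 4+26 = 30 → [7, 14, 23, 26, 30, 9, 9, 1]
j=5: vals[5] = 9+30 = 39 → [7, 14, 23, 26, 30, 39, 9, 1]
j=6: vals[6] = 9+39 = 48 → [7, 14, 23, 26, 30, 39, 48, 1]
j=7: vals[7] = 1+48 = 49 → [7, 14, 23, 26, 30, 39, 48, 49]
sum = 236

236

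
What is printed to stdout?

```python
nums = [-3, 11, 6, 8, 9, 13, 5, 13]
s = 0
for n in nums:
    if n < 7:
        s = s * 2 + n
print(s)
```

5

n=-3: <7, s = 0*2+(-3) = -3
n=11: not <7
n=6: <7, s = (-3)*2+6 = 0
n=8: not <7
n=9: not <7
n=13: not <7
n=5: <7, s = 0*2+5 = 5
n=13: not <7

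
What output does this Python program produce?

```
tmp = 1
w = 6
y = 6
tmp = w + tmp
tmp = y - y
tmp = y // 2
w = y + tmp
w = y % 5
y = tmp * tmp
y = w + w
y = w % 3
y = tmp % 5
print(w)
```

tmp = 6+1 = 7
tmp = 6-6 = 0
tmp = 6//2 = 3
w = 6+3 = 9
w = 6%5 = 1
y = 3*3 = 9
y = 1+1 = 2
y = 1%3 = 1
y = 3%5 = 3

1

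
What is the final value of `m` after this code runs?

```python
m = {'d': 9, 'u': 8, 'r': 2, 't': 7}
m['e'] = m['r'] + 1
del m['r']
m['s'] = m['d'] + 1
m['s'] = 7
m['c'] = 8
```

{'d': 9, 'u': 8, 't': 7, 'e': 3, 's': 7, 'c': 8}

m['e'] = m['r']+1 = 3 → {'d': 9, 'u': 8, 'r': 2, 't': 7, 'e': 3}
del 'r' → {'d': 9, 'u': 8, 't': 7, 'e': 3}
m['s'] = m['d']+1 = 10 → {'d': 9, 'u': 8, 't': 7, 'e': 3, 's': 10}
m['s'] = 7 → {'d': 9, 'u': 8, 't': 7, 'e': 3, 's': 7}
m['c'] = 8 → {'d': 9, 'u': 8, 't': 7, 'e': 3, 's': 7, 'c': 8}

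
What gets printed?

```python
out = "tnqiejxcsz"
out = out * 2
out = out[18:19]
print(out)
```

s

repeat ×2 → 'tnqiejxcsztnqiejxcsz'
slice [18:19] → 's'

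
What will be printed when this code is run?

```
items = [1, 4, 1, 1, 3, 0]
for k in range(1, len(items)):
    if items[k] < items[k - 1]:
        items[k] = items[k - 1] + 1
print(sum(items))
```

k=1: 4>=1, unchanged → [1, 4, 1, 1, 3, 0]
k=2: 1<4, items[2] = 4+1 = 5 → [1, 4, 5, 1, 3, 0]
k=3: 1<5, items[3] = 5+1 = 6 → [1, 4, 5, 6, 3, 0]
k=4: 3<6, items[4] = 6+1 = 7 → [1, 4, 5, 6, 7, 0]
k=5: 0<7, items[5] = 7+1 = 8 → [1, 4, 5, 6, 7, 8]
sum = 31

31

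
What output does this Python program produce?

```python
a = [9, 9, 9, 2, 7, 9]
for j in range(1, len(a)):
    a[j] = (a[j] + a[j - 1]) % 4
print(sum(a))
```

16

j=1: a[1] = (9+9)%4 = 2 → [9, 2, 9, 2, 7, 9]
j=2: a[2] = (9+2)%4 = 3 → [9, 2, 3, 2, 7, 9]
j=3: a[3] = (2+3)%4 = 1 → [9, 2, 3, 1, 7, 9]
j=4: a[4] = (7+1)%4 = 0 → [9, 2, 3, 1, 0, 9]
j=5: a[5] = (9+0)%4 = 1 → [9, 2, 3, 1, 0, 1]
sum = 16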